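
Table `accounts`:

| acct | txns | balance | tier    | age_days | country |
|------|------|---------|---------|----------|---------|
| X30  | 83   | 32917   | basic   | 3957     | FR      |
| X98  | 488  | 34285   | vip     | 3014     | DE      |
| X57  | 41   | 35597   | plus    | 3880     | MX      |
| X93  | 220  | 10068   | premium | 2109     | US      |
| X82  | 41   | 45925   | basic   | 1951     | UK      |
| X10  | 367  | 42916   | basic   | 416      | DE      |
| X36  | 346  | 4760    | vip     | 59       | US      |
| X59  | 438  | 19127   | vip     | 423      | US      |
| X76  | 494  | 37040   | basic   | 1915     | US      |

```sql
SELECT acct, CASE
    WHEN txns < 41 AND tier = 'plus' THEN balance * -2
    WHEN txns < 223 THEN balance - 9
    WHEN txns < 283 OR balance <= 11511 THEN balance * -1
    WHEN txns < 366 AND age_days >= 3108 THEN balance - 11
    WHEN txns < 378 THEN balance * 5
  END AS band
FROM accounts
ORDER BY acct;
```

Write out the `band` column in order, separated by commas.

214580, 32908, -4760, 35588, NULL, NULL, 45916, 10059, NULL

acct=X10: txns < 378 → 214580
acct=X30: txns < 223 → 32908
acct=X36: txns < 283 OR balance <= 11511 → -4760
acct=X57: txns < 223 → 35588
acct=X59: (no match → NULL) → NULL
acct=X76: (no match → NULL) → NULL
acct=X82: txns < 223 → 45916
acct=X93: txns < 223 → 10059
acct=X98: (no match → NULL) → NULL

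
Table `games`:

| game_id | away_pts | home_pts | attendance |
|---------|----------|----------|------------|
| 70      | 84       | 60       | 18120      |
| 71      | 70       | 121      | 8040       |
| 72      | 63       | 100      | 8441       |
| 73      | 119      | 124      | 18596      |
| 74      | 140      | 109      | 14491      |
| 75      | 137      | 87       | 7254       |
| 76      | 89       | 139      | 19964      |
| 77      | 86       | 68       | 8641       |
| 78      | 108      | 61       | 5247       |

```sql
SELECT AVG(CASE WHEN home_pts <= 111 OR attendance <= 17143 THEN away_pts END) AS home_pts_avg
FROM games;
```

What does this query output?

98.2857142857

game_id=70: ✓ → 84
game_id=71: ✓ → 70
game_id=72: ✓ → 63
game_id=73: ✗
game_id=74: ✓ → 140
game_id=75: ✓ → 137
game_id=76: ✗
game_id=77: ✓ → 86
game_id=78: ✓ → 108
home_pts_avg = (84 + 70 + 63 + 140 + 137 + 86 + 108) / 7 = 98.2857142857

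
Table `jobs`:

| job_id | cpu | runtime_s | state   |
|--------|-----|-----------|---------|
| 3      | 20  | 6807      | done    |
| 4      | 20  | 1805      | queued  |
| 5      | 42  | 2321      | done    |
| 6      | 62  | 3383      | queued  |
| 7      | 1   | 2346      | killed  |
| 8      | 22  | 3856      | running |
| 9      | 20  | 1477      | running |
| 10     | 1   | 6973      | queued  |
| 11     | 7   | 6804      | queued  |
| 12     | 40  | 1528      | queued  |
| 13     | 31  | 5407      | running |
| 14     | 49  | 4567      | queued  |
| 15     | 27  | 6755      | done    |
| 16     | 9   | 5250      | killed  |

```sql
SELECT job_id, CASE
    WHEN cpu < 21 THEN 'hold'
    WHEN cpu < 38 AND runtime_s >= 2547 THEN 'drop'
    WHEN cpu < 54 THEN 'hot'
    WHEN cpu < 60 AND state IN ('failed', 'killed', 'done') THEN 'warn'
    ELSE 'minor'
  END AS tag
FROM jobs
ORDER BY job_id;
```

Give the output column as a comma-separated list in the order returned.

job_id=3: cpu < 21 → hold
job_id=4: cpu < 21 → hold
job_id=5: cpu < 54 → hot
job_id=6: ELSE → minor
job_id=7: cpu < 21 → hold
job_id=8: cpu < 38 AND runtime_s >= 2547 → drop
job_id=9: cpu < 21 → hold
job_id=10: cpu < 21 → hold
job_id=11: cpu < 21 → hold
job_id=12: cpu < 54 → hot
job_id=13: cpu < 38 AND runtime_s >= 2547 → drop
job_id=14: cpu < 54 → hot
job_id=15: cpu < 38 AND runtime_s >= 2547 → drop
job_id=16: cpu < 21 → hold

hold, hold, hot, minor, hold, drop, hold, hold, hold, hot, drop, hot, drop, hold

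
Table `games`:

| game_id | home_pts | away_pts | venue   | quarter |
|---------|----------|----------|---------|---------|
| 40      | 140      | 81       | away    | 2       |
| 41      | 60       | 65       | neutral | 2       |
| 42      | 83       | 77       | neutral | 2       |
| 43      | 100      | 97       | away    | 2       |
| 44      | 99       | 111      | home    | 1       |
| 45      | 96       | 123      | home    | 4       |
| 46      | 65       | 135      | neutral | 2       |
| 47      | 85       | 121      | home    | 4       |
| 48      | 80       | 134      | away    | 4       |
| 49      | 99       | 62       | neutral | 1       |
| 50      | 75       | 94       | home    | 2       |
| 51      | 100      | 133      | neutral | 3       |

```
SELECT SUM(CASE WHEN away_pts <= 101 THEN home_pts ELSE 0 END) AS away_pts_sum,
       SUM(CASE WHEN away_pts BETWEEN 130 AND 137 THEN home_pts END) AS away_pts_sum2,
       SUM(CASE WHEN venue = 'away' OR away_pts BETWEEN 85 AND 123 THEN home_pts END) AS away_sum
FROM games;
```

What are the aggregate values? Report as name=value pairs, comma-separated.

[away_pts_sum: away_pts <= 101]
game_id=40: ✓ → 140
game_id=41: ✓ → 60
game_id=42: ✓ → 83
game_id=43: ✓ → 100
game_id=44: ✗
game_id=45: ✗
game_id=46: ✗
game_id=47: ✗
game_id=48: ✗
game_id=49: ✓ → 99
game_id=50: ✓ → 75
game_id=51: ✗
away_pts_sum = 140 + 60 + 83 + 100 + 99 + 75 = 557
—
[away_pts_sum2: away_pts BETWEEN 130 AND 137]
game_id=40: ✗
game_id=41: ✗
game_id=42: ✗
game_id=43: ✗
game_id=44: ✗
game_id=45: ✗
game_id=46: ✓ → 65
game_id=47: ✗
game_id=48: ✓ → 80
game_id=49: ✗
game_id=50: ✗
game_id=51: ✓ → 100
away_pts_sum2 = 65 + 80 + 100 = 245
—
[away_sum: venue = 'away' OR away_pts BETWEEN 85 AND 123]
game_id=40: ✓ → 140
game_id=41: ✗
game_id=42: ✗
game_id=43: ✓ → 100
game_id=44: ✓ → 99
game_id=45: ✓ → 96
game_id=46: ✗
game_id=47: ✓ → 85
game_id=48: ✓ → 80
game_id=49: ✗
game_id=50: ✓ → 75
game_id=51: ✗
away_sum = 140 + 100 + 99 + 96 + 85 + 80 + 75 = 675

away_pts_sum=557, away_pts_sum2=245, away_sum=675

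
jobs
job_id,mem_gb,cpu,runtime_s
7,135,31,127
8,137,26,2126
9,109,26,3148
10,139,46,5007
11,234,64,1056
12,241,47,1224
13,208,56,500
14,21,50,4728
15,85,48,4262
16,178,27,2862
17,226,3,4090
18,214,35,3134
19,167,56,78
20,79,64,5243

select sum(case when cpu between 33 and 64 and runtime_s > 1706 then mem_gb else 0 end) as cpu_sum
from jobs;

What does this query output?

538

job_id=7: ✗
job_id=8: ✗
job_id=9: ✗
job_id=10: ✓ → 139
job_id=11: ✗
job_id=12: ✗
job_id=13: ✗
job_id=14: ✓ → 21
job_id=15: ✓ → 85
job_id=16: ✗
job_id=17: ✗
job_id=18: ✓ → 214
job_id=19: ✗
job_id=20: ✓ → 79
cpu_sum = 139 + 21 + 85 + 214 + 79 = 538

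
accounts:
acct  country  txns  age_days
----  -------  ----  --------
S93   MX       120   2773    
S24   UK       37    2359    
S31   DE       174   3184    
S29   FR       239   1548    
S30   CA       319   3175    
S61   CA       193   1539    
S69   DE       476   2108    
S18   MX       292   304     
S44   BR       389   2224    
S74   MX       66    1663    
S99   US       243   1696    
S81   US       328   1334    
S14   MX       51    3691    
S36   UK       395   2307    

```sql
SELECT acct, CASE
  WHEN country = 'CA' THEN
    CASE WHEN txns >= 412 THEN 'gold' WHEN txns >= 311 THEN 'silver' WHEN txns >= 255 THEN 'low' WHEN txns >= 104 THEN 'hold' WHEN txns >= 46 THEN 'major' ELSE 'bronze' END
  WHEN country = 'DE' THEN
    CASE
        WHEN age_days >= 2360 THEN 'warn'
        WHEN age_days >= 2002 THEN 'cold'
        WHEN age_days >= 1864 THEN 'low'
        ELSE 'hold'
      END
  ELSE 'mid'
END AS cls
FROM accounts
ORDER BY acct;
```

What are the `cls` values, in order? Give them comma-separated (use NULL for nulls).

acct=S14: country='MX' → outer ELSE → mid
acct=S18: country='MX' → outer ELSE → mid
acct=S24: country='UK' → outer ELSE → mid
acct=S29: country='FR' → outer ELSE → mid
acct=S30: country='CA' → inner[txns >= 311] → silver
acct=S31: country='DE' → inner[age_days >= 2360] → warn
acct=S36: country='UK' → outer ELSE → mid
acct=S44: country='BR' → outer ELSE → mid
acct=S61: country='CA' → inner[txns >= 104] → hold
acct=S69: country='DE' → inner[age_days >= 2002] → cold
acct=S74: country='MX' → outer ELSE → mid
acct=S81: country='US' → outer ELSE → mid
acct=S93: country='MX' → outer ELSE → mid
acct=S99: country='US' → outer ELSE → mid

mid, mid, mid, mid, silver, warn, mid, mid, hold, cold, mid, mid, mid, mid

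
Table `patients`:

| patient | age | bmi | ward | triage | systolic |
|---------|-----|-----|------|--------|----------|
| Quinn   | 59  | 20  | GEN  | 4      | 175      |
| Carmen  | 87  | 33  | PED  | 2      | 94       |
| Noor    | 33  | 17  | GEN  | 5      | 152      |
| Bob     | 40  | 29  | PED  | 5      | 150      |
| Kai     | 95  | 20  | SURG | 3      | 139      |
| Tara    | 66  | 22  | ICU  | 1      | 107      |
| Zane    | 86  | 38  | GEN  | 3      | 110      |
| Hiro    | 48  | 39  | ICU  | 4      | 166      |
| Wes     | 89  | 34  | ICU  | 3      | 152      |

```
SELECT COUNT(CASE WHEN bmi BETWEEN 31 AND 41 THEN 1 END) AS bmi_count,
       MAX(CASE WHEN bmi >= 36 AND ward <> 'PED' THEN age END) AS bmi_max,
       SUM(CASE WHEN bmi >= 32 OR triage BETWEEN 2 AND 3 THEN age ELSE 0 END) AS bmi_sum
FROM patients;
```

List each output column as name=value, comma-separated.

bmi_count=4, bmi_max=86, bmi_sum=405

[bmi_count: bmi BETWEEN 31 AND 41]
patient=Quinn: ✗
patient=Carmen: ✓ → 1
patient=Noor: ✗
patient=Bob: ✗
patient=Kai: ✗
patient=Tara: ✗
patient=Zane: ✓ → 1
patient=Hiro: ✓ → 1
patient=Wes: ✓ → 1
bmi_count = COUNT(1, 1, 1, 1) = 4
—
[bmi_max: bmi >= 36 AND ward <> 'PED']
patient=Quinn: ✗
patient=Carmen: ✗
patient=Noor: ✗
patient=Bob: ✗
patient=Kai: ✗
patient=Tara: ✗
patient=Zane: ✓ → 86
patient=Hiro: ✓ → 48
patient=Wes: ✗
bmi_max = MAX(86, 48) = 86
—
[bmi_sum: bmi >= 32 OR triage BETWEEN 2 AND 3]
patient=Quinn: ✗
patient=Carmen: ✓ → 87
patient=Noor: ✗
patient=Bob: ✗
patient=Kai: ✓ → 95
patient=Tara: ✗
patient=Zane: ✓ → 86
patient=Hiro: ✓ → 48
patient=Wes: ✓ → 89
bmi_sum = 87 + 95 + 86 + 48 + 89 = 405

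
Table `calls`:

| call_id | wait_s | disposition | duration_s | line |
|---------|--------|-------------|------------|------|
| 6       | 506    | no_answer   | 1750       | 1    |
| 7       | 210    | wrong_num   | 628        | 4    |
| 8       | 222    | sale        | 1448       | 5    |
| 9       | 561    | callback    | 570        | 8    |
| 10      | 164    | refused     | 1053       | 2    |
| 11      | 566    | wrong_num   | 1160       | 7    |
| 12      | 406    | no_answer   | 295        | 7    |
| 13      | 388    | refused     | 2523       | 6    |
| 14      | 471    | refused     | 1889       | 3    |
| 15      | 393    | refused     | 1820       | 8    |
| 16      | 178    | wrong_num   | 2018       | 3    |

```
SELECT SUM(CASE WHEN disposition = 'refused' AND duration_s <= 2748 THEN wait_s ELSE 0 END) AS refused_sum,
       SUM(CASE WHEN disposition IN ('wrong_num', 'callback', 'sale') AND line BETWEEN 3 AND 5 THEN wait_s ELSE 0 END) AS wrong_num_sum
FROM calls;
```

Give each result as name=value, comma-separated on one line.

refused_sum=1416, wrong_num_sum=610

[refused_sum: disposition = 'refused' AND duration_s <= 2748]
call_id=6: ✗
call_id=7: ✗
call_id=8: ✗
call_id=9: ✗
call_id=10: ✓ → 164
call_id=11: ✗
call_id=12: ✗
call_id=13: ✓ → 388
call_id=14: ✓ → 471
call_id=15: ✓ → 393
call_id=16: ✗
refused_sum = 164 + 388 + 471 + 393 = 1416
—
[wrong_num_sum: disposition IN ('wrong_num', 'callback', 'sale') AND line BETWEEN 3 AND 5]
call_id=6: ✗
call_id=7: ✓ → 210
call_id=8: ✓ → 222
call_id=9: ✗
call_id=10: ✗
call_id=11: ✗
call_id=12: ✗
call_id=13: ✗
call_id=14: ✗
call_id=15: ✗
call_id=16: ✓ → 178
wrong_num_sum = 210 + 222 + 178 = 610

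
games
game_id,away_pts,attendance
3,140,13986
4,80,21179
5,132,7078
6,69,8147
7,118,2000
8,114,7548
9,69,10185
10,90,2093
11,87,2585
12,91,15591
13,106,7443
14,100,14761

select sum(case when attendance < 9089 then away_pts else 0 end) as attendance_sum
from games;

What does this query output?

716

game_id=3: ✗
game_id=4: ✗
game_id=5: ✓ → 132
game_id=6: ✓ → 69
game_id=7: ✓ → 118
game_id=8: ✓ → 114
game_id=9: ✗
game_id=10: ✓ → 90
game_id=11: ✓ → 87
game_id=12: ✗
game_id=13: ✓ → 106
game_id=14: ✗
attendance_sum = 132 + 69 + 118 + 114 + 90 + 87 + 106 = 716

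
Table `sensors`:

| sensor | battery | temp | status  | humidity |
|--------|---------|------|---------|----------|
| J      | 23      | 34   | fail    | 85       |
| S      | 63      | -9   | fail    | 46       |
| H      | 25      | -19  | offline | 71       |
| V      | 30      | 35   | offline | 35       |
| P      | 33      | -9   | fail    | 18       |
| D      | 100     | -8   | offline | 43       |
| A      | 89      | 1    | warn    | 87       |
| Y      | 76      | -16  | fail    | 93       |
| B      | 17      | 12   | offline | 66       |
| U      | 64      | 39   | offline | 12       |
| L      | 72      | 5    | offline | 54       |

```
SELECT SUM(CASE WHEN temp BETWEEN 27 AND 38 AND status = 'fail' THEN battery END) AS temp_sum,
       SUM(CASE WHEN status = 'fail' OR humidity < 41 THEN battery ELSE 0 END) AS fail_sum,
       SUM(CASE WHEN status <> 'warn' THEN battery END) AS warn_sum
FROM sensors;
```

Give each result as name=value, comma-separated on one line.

temp_sum=23, fail_sum=289, warn_sum=503

[temp_sum: temp BETWEEN 27 AND 38 AND status = 'fail']
sensor=J: ✓ → 23
sensor=S: ✗
sensor=H: ✗
sensor=V: ✗
sensor=P: ✗
sensor=D: ✗
sensor=A: ✗
sensor=Y: ✗
sensor=B: ✗
sensor=U: ✗
sensor=L: ✗
temp_sum = 23
—
[fail_sum: status = 'fail' OR humidity < 41]
sensor=J: ✓ → 23
sensor=S: ✓ → 63
sensor=H: ✗
sensor=V: ✓ → 30
sensor=P: ✓ → 33
sensor=D: ✗
sensor=A: ✗
sensor=Y: ✓ → 76
sensor=B: ✗
sensor=U: ✓ → 64
sensor=L: ✗
fail_sum = 23 + 63 + 30 + 33 + 76 + 64 = 289
—
[warn_sum: status <> 'warn']
sensor=J: ✓ → 23
sensor=S: ✓ → 63
sensor=H: ✓ → 25
sensor=V: ✓ → 30
sensor=P: ✓ → 33
sensor=D: ✓ → 100
sensor=A: ✗
sensor=Y: ✓ → 76
sensor=B: ✓ → 17
sensor=U: ✓ → 64
sensor=L: ✓ → 72
warn_sum = 23 + 63 + 25 + 30 + 33 + 100 + 76 + 17 + 64 + 72 = 503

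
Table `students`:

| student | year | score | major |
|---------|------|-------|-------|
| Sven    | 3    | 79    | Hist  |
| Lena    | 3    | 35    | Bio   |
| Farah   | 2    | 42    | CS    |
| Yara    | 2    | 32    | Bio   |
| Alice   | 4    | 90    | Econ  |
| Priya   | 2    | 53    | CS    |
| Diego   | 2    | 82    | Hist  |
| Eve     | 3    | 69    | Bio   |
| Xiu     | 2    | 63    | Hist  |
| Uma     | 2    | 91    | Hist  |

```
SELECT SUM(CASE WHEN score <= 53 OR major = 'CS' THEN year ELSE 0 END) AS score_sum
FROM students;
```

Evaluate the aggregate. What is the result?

student=Sven: ✗
student=Lena: ✓ → 3
student=Farah: ✓ → 2
student=Yara: ✓ → 2
student=Alice: ✗
student=Priya: ✓ → 2
student=Diego: ✗
student=Eve: ✗
student=Xiu: ✗
student=Uma: ✗
score_sum = 3 + 2 + 2 + 2 = 9

9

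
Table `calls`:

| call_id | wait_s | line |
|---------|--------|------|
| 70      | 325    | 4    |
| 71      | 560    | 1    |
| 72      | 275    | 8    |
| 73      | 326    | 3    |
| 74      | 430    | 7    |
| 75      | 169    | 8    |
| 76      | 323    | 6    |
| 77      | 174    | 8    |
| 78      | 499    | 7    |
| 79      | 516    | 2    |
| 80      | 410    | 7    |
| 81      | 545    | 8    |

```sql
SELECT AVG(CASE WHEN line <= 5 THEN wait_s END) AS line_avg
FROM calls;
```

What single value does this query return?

call_id=70: ✓ → 325
call_id=71: ✓ → 560
call_id=72: ✗
call_id=73: ✓ → 326
call_id=74: ✗
call_id=75: ✗
call_id=76: ✗
call_id=77: ✗
call_id=78: ✗
call_id=79: ✓ → 516
call_id=80: ✗
call_id=81: ✗
line_avg = (325 + 560 + 326 + 516) / 4 = 431.75

431.75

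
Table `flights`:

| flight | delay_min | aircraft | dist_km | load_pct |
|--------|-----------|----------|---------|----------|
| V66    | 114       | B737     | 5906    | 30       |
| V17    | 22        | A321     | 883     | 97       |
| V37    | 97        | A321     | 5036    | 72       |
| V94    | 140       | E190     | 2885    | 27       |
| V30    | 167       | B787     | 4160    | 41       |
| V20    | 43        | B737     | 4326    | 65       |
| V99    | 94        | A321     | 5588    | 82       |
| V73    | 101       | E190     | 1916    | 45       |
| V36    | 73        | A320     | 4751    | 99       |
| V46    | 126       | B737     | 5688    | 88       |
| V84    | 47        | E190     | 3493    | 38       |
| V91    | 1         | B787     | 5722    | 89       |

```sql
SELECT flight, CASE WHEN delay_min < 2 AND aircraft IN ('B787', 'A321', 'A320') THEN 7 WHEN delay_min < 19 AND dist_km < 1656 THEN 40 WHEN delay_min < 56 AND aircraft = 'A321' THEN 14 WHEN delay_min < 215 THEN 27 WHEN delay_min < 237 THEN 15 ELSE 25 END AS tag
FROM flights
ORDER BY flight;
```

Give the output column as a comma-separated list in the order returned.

14, 27, 27, 27, 27, 27, 27, 27, 27, 7, 27, 27

flight=V17: delay_min < 56 AND aircraft = 'A321' → 14
flight=V20: delay_min < 215 → 27
flight=V30: delay_min < 215 → 27
flight=V36: delay_min < 215 → 27
flight=V37: delay_min < 215 → 27
flight=V46: delay_min < 215 → 27
flight=V66: delay_min < 215 → 27
flight=V73: delay_min < 215 → 27
flight=V84: delay_min < 215 → 27
flight=V91: delay_min < 2 AND aircraft IN ('B787', 'A321', 'A320') → 7
flight=V94: delay_min < 215 → 27
flight=V99: delay_min < 215 → 27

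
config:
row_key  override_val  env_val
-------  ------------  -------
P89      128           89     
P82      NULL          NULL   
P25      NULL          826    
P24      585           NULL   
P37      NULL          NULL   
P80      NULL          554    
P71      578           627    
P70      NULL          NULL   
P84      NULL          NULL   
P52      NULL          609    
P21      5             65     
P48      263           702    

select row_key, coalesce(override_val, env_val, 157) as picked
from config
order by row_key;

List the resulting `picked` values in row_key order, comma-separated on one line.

row_key=P21: override_val=5 → 5
row_key=P24: override_val=585 → 585
row_key=P25: override_val=NULL, env_val=826 → 826
row_key=P37: override_val=NULL, env_val=NULL, → literal 157 → 157
row_key=P48: override_val=263 → 263
row_key=P52: override_val=NULL, env_val=609 → 609
row_key=P70: override_val=NULL, env_val=NULL, → literal 157 → 157
row_key=P71: override_val=578 → 578
row_key=P80: override_val=NULL, env_val=554 → 554
row_key=P82: override_val=NULL, env_val=NULL, → literal 157 → 157
row_key=P84: override_val=NULL, env_val=NULL, → literal 157 → 157
row_key=P89: override_val=128 → 128

5, 585, 826, 157, 263, 609, 157, 578, 554, 157, 157, 128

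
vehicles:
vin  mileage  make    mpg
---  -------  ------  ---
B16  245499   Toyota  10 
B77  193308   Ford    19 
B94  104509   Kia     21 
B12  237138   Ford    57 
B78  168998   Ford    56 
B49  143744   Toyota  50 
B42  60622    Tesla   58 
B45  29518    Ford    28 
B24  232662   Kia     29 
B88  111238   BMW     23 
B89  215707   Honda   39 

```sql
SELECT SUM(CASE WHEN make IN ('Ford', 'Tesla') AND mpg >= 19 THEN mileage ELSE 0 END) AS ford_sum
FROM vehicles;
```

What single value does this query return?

vin=B16: ✗
vin=B77: ✓ → 193308
vin=B94: ✗
vin=B12: ✓ → 237138
vin=B78: ✓ → 168998
vin=B49: ✗
vin=B42: ✓ → 60622
vin=B45: ✓ → 29518
vin=B24: ✗
vin=B88: ✗
vin=B89: ✗
ford_sum = 193308 + 237138 + 168998 + 60622 + 29518 = 689584

689584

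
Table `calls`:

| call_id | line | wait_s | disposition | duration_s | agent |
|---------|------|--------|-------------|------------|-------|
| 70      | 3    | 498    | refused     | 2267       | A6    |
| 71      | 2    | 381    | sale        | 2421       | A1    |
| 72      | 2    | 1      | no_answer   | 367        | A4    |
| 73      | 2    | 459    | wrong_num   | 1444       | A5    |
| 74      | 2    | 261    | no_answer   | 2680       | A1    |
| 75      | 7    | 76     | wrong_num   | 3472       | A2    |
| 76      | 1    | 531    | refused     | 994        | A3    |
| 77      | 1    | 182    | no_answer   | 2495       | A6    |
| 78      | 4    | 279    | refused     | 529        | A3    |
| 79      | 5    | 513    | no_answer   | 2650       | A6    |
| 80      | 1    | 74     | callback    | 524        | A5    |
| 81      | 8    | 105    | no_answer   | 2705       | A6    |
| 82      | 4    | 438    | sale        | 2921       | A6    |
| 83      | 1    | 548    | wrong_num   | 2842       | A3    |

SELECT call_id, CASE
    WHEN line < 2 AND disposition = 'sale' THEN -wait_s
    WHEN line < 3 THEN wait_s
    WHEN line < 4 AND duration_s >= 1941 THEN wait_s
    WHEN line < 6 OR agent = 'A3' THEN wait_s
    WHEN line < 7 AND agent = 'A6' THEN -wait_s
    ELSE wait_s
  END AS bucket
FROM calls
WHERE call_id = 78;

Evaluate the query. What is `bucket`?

call_id = 78: line=4, wait_s=279, disposition=refused, duration_s=529, agent=A3.
line < 2 AND disposition = 'sale' → false
line < 3 → false
line < 4 AND duration_s >= 1941 → false
line < 6 OR agent = 'A3' → true → 279

279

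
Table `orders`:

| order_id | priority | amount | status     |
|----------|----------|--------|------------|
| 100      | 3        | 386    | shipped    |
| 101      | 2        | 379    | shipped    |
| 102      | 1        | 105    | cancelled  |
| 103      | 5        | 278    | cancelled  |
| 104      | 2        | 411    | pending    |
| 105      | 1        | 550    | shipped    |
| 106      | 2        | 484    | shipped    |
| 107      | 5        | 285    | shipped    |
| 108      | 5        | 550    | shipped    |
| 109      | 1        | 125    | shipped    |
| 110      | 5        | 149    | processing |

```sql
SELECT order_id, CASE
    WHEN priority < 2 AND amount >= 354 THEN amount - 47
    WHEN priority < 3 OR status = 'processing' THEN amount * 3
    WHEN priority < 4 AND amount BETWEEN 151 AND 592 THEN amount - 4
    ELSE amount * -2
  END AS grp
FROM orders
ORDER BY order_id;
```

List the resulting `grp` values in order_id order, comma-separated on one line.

order_id=100: priority < 4 AND amount BETWEEN 151 AND 592 → 382
order_id=101: priority < 3 OR status = 'processing' → 1137
order_id=102: priority < 3 OR status = 'processing' → 315
order_id=103: ELSE → -556
order_id=104: priority < 3 OR status = 'processing' → 1233
order_id=105: priority < 2 AND amount >= 354 → 503
order_id=106: priority < 3 OR status = 'processing' → 1452
order_id=107: ELSE → -570
order_id=108: ELSE → -1100
order_id=109: priority < 3 OR status = 'processing' → 375
order_id=110: priority < 3 OR status = 'processing' → 447

382, 1137, 315, -556, 1233, 503, 1452, -570, -1100, 375, 447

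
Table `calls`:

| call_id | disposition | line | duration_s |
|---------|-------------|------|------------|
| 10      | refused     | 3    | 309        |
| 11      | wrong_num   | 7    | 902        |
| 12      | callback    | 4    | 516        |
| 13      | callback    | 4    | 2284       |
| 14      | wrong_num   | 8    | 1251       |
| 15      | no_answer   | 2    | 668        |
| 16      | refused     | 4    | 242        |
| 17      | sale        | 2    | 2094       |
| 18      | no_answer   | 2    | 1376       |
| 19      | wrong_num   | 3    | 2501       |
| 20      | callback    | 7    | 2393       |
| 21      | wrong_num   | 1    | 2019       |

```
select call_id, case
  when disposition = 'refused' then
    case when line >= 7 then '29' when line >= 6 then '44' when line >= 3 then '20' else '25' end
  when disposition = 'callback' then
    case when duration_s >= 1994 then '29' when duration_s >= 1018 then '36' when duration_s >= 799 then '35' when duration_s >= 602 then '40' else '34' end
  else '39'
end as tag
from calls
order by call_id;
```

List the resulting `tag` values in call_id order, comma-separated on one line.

20, 39, 34, 29, 39, 39, 20, 39, 39, 39, 29, 39

call_id=10: disposition='refused' → inner[line >= 3] → 20
call_id=11: disposition='wrong_num' → outer ELSE → 39
call_id=12: disposition='callback' → inner[ELSE] → 34
call_id=13: disposition='callback' → inner[duration_s >= 1994] → 29
call_id=14: disposition='wrong_num' → outer ELSE → 39
call_id=15: disposition='no_answer' → outer ELSE → 39
call_id=16: disposition='refused' → inner[line >= 3] → 20
call_id=17: disposition='sale' → outer ELSE → 39
call_id=18: disposition='no_answer' → outer ELSE → 39
call_id=19: disposition='wrong_num' → outer ELSE → 39
call_id=20: disposition='callback' → inner[duration_s >= 1994] → 29
call_id=21: disposition='wrong_num' → outer ELSE → 39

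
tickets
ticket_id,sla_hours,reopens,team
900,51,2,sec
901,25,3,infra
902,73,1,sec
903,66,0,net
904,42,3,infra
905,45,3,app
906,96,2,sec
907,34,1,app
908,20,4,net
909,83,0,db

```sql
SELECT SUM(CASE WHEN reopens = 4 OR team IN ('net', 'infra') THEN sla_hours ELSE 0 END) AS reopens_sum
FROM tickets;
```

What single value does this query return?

ticket_id=900: ✗
ticket_id=901: ✓ → 25
ticket_id=902: ✗
ticket_id=903: ✓ → 66
ticket_id=904: ✓ → 42
ticket_id=905: ✗
ticket_id=906: ✗
ticket_id=907: ✗
ticket_id=908: ✓ → 20
ticket_id=909: ✗
reopens_sum = 25 + 66 + 42 + 20 = 153

153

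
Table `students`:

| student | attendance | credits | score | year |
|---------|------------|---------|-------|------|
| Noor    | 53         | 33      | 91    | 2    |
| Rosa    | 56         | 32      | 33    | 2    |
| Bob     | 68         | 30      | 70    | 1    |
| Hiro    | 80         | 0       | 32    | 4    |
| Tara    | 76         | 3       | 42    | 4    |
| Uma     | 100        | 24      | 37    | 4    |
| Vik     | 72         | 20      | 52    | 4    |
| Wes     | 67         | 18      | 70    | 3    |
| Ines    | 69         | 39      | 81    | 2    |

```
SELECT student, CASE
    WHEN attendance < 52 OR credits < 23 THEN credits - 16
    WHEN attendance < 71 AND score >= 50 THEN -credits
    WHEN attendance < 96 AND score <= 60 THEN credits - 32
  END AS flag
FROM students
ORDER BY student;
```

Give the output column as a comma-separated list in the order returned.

-30, -16, -39, -33, 0, -13, NULL, 4, 2

student=Bob: attendance < 71 AND score >= 50 → -30
student=Hiro: attendance < 52 OR credits < 23 → -16
student=Ines: attendance < 71 AND score >= 50 → -39
student=Noor: attendance < 71 AND score >= 50 → -33
student=Rosa: attendance < 96 AND score <= 60 → 0
student=Tara: attendance < 52 OR credits < 23 → -13
student=Uma: (no match → NULL) → NULL
student=Vik: attendance < 52 OR credits < 23 → 4
student=Wes: attendance < 52 OR credits < 23 → 2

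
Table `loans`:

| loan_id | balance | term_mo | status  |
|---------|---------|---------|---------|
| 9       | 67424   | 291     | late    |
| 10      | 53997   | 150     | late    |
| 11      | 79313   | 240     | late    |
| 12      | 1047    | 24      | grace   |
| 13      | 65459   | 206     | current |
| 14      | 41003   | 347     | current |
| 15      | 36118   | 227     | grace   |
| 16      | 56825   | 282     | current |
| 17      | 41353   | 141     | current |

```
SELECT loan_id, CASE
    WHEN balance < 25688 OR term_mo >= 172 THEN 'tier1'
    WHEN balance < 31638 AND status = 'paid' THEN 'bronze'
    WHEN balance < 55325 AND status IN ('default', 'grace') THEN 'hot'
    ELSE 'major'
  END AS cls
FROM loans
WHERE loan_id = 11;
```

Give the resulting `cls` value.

tier1

loan_id = 11: balance=79313, term_mo=240, status=late.
balance < 25688 OR term_mo >= 172 → true → tier1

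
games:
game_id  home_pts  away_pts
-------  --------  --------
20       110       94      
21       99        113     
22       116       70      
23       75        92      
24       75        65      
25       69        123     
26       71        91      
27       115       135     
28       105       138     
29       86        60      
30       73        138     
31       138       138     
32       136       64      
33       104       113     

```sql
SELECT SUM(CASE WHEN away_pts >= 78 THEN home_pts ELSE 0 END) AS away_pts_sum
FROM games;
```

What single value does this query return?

959

game_id=20: ✓ → 110
game_id=21: ✓ → 99
game_id=22: ✗
game_id=23: ✓ → 75
game_id=24: ✗
game_id=25: ✓ → 69
game_id=26: ✓ → 71
game_id=27: ✓ → 115
game_id=28: ✓ → 105
game_id=29: ✗
game_id=30: ✓ → 73
game_id=31: ✓ → 138
game_id=32: ✗
game_id=33: ✓ → 104
away_pts_sum = 110 + 99 + 75 + 69 + 71 + 115 + 105 + 73 + 138 + 104 = 959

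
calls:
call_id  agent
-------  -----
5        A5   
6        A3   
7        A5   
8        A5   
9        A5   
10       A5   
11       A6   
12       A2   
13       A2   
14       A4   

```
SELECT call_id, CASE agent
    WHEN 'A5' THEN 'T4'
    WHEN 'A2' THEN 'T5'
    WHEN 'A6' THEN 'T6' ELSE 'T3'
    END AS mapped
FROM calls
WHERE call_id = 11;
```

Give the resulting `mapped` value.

T6

call_id = 11: agent=A6.
agent='A5' → false
agent='A2' → false
agent='A6' → true → T6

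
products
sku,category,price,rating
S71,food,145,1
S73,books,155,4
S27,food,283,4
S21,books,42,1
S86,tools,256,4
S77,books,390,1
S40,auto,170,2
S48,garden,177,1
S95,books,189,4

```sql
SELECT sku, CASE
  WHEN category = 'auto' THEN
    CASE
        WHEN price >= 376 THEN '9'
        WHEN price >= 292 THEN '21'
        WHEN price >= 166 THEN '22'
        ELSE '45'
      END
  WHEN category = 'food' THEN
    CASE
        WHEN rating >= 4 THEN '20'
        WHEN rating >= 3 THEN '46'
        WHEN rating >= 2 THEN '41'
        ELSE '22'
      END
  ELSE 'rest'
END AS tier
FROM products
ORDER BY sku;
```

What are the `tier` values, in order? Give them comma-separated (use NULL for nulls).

sku=S21: category='books' → outer ELSE → rest
sku=S27: category='food' → inner[rating >= 4] → 20
sku=S40: category='auto' → inner[price >= 166] → 22
sku=S48: category='garden' → outer ELSE → rest
sku=S71: category='food' → inner[ELSE] → 22
sku=S73: category='books' → outer ELSE → rest
sku=S77: category='books' → outer ELSE → rest
sku=S86: category='tools' → outer ELSE → rest
sku=S95: category='books' → outer ELSE → rest

rest, 20, 22, rest, 22, rest, rest, rest, rest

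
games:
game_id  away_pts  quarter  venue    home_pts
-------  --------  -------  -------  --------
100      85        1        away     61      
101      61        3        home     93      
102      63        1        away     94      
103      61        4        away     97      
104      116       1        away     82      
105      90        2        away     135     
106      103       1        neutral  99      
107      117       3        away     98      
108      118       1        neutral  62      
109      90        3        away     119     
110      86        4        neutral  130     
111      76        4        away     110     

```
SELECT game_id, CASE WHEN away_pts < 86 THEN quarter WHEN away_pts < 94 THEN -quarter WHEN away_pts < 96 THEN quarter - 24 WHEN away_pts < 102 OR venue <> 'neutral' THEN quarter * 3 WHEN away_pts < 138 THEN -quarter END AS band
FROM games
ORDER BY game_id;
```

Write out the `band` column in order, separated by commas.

1, 3, 1, 4, 3, -2, -1, 9, -1, -3, -4, 4

game_id=100: away_pts < 86 → 1
game_id=101: away_pts < 86 → 3
game_id=102: away_pts < 86 → 1
game_id=103: away_pts < 86 → 4
game_id=104: away_pts < 102 OR venue <> 'neutral' → 3
game_id=105: away_pts < 94 → -2
game_id=106: away_pts < 138 → -1
game_id=107: away_pts < 102 OR venue <> 'neutral' → 9
game_id=108: away_pts < 138 → -1
game_id=109: away_pts < 94 → -3
game_id=110: away_pts < 94 → -4
game_id=111: away_pts < 86 → 4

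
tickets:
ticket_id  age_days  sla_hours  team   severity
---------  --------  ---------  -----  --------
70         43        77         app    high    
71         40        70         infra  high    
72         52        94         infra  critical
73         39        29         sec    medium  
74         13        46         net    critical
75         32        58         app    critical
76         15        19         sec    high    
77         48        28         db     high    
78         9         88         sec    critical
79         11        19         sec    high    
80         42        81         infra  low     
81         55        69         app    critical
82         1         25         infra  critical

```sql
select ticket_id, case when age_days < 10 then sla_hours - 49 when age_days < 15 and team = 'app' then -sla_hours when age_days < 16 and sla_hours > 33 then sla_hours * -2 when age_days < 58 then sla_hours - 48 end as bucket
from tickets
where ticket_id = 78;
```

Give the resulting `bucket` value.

39

ticket_id = 78: age_days=9, sla_hours=88, team=sec, severity=critical.
age_days < 10 → true → 39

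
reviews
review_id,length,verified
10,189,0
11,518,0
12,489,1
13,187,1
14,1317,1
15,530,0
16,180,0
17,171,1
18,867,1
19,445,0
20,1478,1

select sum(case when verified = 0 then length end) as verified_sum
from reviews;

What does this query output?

review_id=10: ✓ → 189
review_id=11: ✓ → 518
review_id=12: ✗
review_id=13: ✗
review_id=14: ✗
review_id=15: ✓ → 530
review_id=16: ✓ → 180
review_id=17: ✗
review_id=18: ✗
review_id=19: ✓ → 445
review_id=20: ✗
verified_sum = 189 + 518 + 530 + 180 + 445 = 1862

1862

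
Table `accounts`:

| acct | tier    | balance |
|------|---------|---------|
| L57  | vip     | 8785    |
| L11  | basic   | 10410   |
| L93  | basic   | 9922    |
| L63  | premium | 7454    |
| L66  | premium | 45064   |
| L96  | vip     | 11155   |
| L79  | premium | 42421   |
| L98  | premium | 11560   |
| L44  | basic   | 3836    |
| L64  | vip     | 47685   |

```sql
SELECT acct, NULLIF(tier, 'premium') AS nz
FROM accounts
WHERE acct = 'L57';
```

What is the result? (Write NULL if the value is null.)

vip

acct = L57: tier=vip, balance=8785.
tier=vip vs premium: differ → vip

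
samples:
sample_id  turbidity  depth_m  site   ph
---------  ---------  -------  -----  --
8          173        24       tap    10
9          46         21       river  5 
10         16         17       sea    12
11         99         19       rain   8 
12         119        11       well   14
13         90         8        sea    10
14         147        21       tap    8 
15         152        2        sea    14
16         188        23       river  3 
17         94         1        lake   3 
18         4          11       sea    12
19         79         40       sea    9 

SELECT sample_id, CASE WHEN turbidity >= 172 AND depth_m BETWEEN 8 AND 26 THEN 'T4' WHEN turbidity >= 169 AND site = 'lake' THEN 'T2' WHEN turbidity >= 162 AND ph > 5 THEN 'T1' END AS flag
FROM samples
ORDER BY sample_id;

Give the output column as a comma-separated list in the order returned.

T4, NULL, NULL, NULL, NULL, NULL, NULL, NULL, T4, NULL, NULL, NULL

sample_id=8: turbidity >= 172 AND depth_m BETWEEN 8 AND 26 → T4
sample_id=9: (no match → NULL) → NULL
sample_id=10: (no match → NULL) → NULL
sample_id=11: (no match → NULL) → NULL
sample_id=12: (no match → NULL) → NULL
sample_id=13: (no match → NULL) → NULL
sample_id=14: (no match → NULL) → NULL
sample_id=15: (no match → NULL) → NULL
sample_id=16: turbidity >= 172 AND depth_m BETWEEN 8 AND 26 → T4
sample_id=17: (no match → NULL) → NULL
sample_id=18: (no match → NULL) → NULL
sample_id=19: (no match → NULL) → NULL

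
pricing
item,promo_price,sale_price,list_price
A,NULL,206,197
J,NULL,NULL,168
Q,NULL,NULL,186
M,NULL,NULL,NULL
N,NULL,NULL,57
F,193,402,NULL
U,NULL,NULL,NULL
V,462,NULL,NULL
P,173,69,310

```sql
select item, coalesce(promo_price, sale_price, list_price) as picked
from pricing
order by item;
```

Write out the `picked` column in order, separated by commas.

206, 193, 168, NULL, 57, 173, 186, NULL, 462

item=A: promo_price=NULL, sale_price=206 → 206
item=F: promo_price=193 → 193
item=J: promo_price=NULL, sale_price=NULL, list_price=168 → 168
item=M: promo_price=NULL, sale_price=NULL, list_price=NULL (all NULL) → NULL
item=N: promo_price=NULL, sale_price=NULL, list_price=57 → 57
item=P: promo_price=173 → 173
item=Q: promo_price=NULL, sale_price=NULL, list_price=186 → 186
item=U: promo_price=NULL, sale_price=NULL, list_price=NULL (all NULL) → NULL
item=V: promo_price=462 → 462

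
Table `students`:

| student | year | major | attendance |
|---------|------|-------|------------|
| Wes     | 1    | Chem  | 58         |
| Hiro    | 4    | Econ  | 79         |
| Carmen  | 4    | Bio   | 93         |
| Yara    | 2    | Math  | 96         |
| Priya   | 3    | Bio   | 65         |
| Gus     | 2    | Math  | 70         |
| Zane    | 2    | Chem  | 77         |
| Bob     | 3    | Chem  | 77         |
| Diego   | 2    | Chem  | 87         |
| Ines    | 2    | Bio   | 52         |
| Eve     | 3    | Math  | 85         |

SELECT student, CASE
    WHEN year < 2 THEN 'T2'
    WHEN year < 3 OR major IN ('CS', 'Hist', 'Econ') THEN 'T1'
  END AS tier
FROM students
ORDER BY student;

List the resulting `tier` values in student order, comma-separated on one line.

student=Bob: (no match → NULL) → NULL
student=Carmen: (no match → NULL) → NULL
student=Diego: year < 3 OR major IN ('CS', 'Hist', 'Econ') → T1
student=Eve: (no match → NULL) → NULL
student=Gus: year < 3 OR major IN ('CS', 'Hist', 'Econ') → T1
student=Hiro: year < 3 OR major IN ('CS', 'Hist', 'Econ') → T1
student=Ines: year < 3 OR major IN ('CS', 'Hist', 'Econ') → T1
student=Priya: (no match → NULL) → NULL
student=Wes: year < 2 → T2
student=Yara: year < 3 OR major IN ('CS', 'Hist', 'Econ') → T1
student=Zane: year < 3 OR major IN ('CS', 'Hist', 'Econ') → T1

NULL, NULL, T1, NULL, T1, T1, T1, NULL, T2, T1, T1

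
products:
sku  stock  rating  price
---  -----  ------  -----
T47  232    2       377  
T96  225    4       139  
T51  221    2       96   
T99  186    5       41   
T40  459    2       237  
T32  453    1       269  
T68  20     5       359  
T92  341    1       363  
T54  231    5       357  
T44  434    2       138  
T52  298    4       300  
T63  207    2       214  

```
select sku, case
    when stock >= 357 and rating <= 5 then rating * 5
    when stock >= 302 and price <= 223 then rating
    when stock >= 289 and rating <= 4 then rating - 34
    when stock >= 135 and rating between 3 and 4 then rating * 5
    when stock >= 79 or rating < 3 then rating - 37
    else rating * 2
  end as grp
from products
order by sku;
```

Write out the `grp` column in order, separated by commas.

5, 10, 10, -35, -35, -30, -32, -35, 10, -33, 20, -32

sku=T32: stock >= 357 and rating <= 5 → 5
sku=T40: stock >= 357 and rating <= 5 → 10
sku=T44: stock >= 357 and rating <= 5 → 10
sku=T47: stock >= 79 or rating < 3 → -35
sku=T51: stock >= 79 or rating < 3 → -35
sku=T52: stock >= 289 and rating <= 4 → -30
sku=T54: stock >= 79 or rating < 3 → -32
sku=T63: stock >= 79 or rating < 3 → -35
sku=T68: ELSE → 10
sku=T92: stock >= 289 and rating <= 4 → -33
sku=T96: stock >= 135 and rating between 3 and 4 → 20
sku=T99: stock >= 79 or rating < 3 → -32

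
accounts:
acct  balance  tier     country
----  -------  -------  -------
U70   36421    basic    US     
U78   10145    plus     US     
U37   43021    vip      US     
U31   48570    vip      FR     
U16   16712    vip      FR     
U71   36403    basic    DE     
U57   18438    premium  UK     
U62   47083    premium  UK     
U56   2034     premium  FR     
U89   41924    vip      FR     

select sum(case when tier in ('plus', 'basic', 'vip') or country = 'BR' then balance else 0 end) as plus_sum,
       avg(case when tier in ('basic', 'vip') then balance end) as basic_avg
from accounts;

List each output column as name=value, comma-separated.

[plus_sum: tier in ('plus', 'basic', 'vip') or country = 'BR']
acct=U70: ✓ → 36421
acct=U78: ✓ → 10145
acct=U37: ✓ → 43021
acct=U31: ✓ → 48570
acct=U16: ✓ → 16712
acct=U71: ✓ → 36403
acct=U57: ✗
acct=U62: ✗
acct=U56: ✗
acct=U89: ✓ → 41924
plus_sum = 36421 + 10145 + 43021 + 48570 + 16712 + 36403 + 41924 = 233196
—
[basic_avg: tier in ('basic', 'vip')]
acct=U70: ✓ → 36421
acct=U78: ✗
acct=U37: ✓ → 43021
acct=U31: ✓ → 48570
acct=U16: ✓ → 16712
acct=U71: ✓ → 36403
acct=U57: ✗
acct=U62: ✗
acct=U56: ✗
acct=U89: ✓ → 41924
basic_avg = (36421 + 43021 + 48570 + 16712 + 36403 + 41924) / 6 = 37175.1666666667

plus_sum=233196, basic_avg=37175.1666666667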